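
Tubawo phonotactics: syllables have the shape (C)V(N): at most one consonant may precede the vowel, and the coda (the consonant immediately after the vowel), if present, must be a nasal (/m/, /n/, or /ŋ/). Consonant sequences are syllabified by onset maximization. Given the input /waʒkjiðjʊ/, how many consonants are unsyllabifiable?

Under (C)V(N), the unsyllabifiable consonants are /ʒ/, /k/, /ð/ (only a nasal (/m/, /n/, or /ŋ/) is licensed in coda position; onsets are limited to one consonant).

3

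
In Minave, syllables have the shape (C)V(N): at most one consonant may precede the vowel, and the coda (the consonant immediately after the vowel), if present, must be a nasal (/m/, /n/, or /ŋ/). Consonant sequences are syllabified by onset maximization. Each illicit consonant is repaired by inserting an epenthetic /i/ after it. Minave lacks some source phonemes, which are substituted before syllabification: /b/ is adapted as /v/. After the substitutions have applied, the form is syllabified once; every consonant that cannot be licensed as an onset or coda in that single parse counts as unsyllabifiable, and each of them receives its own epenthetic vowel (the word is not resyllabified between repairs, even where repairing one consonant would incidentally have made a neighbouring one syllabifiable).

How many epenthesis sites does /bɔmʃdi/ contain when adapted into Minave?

After substitution the input is /vɔmʃdi/.
The unsyllabifiable consonants are /ʃ/; each receives one epenthetic vowel.

1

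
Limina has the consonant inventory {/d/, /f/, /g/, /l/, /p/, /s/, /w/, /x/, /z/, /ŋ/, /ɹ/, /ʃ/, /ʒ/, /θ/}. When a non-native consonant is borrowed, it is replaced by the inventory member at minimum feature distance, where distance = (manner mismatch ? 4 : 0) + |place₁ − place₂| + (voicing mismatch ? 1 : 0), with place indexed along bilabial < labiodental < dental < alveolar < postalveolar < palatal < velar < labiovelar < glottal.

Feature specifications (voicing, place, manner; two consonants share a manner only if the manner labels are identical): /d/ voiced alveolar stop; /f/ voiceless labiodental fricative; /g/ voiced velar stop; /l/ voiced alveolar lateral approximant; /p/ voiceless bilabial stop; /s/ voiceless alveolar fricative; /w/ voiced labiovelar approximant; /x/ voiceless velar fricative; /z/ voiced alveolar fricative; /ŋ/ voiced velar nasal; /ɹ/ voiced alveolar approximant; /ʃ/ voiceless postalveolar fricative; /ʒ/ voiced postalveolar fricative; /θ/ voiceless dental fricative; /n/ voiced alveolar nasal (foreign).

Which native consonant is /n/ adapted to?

/ŋ/ is closest: same manner (nasal), place distance 3 (alveolar→velar), same voicing; total 3. Next closest is /d/ at distance 4.

ŋ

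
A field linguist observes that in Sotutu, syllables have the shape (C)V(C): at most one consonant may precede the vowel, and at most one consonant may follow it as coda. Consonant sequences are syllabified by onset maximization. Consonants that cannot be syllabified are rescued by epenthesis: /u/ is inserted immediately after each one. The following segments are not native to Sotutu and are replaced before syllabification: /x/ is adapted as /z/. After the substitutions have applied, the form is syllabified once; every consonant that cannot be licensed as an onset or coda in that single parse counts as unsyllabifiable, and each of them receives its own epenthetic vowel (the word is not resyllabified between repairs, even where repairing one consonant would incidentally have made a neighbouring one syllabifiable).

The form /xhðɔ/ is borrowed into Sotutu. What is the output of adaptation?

Substitution: /x/ → /z/, giving /zhðɔ/.
Under (C)V(C), the unsyllabifiable consonants are /z/, /h/ (at most one coda consonant is licensed; onsets are limited to one consonant).
Epenthesis after each stranded consonant: /z/ → /zu/, /h/ → /hu/.

zuhuðɔ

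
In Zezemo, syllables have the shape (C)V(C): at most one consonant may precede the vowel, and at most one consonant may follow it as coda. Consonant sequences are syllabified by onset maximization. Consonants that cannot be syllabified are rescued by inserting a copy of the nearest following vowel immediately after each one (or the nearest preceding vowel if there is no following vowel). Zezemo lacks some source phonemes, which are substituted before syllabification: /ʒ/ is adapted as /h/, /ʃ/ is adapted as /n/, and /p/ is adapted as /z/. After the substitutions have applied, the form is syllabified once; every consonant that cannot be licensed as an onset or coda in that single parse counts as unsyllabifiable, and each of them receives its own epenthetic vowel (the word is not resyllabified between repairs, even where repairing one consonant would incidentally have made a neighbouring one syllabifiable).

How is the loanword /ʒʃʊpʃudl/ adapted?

Substitution: /ʒ/ → /h/, /ʃ/ → /n/, /p/ → /z/, giving /hnʊznudl/.
The consonants /h/, /l/ cannot be parsed into a legal (C)V(C) syllable (at most one coda consonant is licensed; onsets are limited to one consonant).
Inserting the epenthetic vowel yields /h/ → /hʊ/, /l/ → /lu/.

hʊnʊznudlu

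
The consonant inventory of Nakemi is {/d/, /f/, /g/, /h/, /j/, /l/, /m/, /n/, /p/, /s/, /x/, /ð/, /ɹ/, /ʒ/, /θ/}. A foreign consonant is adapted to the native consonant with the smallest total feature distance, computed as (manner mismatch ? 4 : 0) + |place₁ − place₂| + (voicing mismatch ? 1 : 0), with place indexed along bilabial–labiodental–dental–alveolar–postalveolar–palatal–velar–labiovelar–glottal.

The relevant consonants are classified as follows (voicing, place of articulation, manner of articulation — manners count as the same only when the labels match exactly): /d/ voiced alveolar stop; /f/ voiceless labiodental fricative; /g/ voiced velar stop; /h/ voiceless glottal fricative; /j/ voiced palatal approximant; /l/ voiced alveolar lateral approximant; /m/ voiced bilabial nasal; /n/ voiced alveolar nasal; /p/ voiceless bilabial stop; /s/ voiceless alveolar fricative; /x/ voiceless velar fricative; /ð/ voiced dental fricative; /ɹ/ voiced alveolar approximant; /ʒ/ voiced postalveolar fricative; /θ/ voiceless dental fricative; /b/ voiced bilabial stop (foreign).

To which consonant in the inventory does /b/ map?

/p/ is closest: same manner (stop), place distance 0 (bilabial→bilabial), voicing differs (+1); total 1. Next closest is /d/ at distance 3.

p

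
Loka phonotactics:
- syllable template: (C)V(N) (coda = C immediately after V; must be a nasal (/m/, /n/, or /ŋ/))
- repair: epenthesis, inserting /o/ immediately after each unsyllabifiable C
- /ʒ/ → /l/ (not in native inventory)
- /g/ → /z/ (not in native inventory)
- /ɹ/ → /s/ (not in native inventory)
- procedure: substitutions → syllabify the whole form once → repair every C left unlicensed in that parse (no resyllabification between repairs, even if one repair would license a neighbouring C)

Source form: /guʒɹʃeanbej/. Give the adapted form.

Substitution: /g/ → /z/, /ʒ/ → /l/, /ɹ/ → /s/, giving /zulsʃeanbej/.
Syllabifying with onset maximization leaves /l/, /s/, /j/ stranded (only a nasal (/m/, /n/, or /ŋ/) is licensed in coda position; onsets are limited to one consonant).
Inserting the epenthetic vowel yields /l/ → /lo/, /s/ → /so/, /j/ → /jo/.

zulosoʃeanbejo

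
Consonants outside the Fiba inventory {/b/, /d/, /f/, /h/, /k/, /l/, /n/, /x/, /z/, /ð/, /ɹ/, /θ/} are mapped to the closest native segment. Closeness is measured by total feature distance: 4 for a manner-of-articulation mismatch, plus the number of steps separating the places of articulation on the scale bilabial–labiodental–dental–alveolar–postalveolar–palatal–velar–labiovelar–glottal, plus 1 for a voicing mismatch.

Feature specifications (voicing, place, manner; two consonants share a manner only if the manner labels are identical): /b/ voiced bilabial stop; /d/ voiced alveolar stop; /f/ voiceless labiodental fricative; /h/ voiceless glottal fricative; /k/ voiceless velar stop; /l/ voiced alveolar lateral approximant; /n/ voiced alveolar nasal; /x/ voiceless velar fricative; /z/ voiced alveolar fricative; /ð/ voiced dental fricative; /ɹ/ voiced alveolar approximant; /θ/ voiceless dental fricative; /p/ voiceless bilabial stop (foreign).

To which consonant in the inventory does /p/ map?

/b/ is closest: same manner (stop), place distance 0 (bilabial→bilabial), voicing differs (+1); total 1. Next closest is /d/ at distance 4.

b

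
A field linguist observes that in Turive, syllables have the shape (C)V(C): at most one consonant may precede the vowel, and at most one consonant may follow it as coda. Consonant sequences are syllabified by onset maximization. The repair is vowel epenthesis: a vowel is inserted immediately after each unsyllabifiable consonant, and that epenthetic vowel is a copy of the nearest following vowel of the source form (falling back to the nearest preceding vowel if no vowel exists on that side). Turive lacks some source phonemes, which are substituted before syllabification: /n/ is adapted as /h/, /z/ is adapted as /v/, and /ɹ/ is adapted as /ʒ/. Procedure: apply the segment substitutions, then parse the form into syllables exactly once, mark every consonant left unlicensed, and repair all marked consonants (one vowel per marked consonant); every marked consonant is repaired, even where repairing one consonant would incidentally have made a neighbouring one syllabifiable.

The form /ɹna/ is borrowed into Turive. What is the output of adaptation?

ʒaha

Substitution: /ɹ/ → /ʒ/, /n/ → /h/, giving /ʒha/.
The consonants /ʒ/ cannot be parsed into a legal (C)V(C) syllable (at most one coda consonant is licensed; onsets are limited to one consonant).
Inserting the epenthetic vowel yields /ʒ/ → /ʒa/.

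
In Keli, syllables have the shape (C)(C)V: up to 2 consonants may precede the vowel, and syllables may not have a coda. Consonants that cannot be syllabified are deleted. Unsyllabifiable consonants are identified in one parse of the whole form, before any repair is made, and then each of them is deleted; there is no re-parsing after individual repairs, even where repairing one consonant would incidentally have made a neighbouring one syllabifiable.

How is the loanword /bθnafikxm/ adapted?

θnafi

Syllabifying with onset maximization leaves /b/, /k/, /x/, /m/ stranded (no codas are permitted; onsets may contain at most 2 consonants).
Each unlicensed consonant is deleted: /b/, /k/, /x/, /m/.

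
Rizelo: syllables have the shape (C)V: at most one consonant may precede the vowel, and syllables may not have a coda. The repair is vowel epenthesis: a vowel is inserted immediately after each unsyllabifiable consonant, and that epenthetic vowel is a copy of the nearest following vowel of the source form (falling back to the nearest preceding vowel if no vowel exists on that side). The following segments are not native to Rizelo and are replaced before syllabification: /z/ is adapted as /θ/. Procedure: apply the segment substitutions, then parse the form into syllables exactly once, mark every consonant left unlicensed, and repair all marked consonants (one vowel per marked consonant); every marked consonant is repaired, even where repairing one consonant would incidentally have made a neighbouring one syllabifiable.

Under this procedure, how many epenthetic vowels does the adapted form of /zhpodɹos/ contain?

After substitution the input is /θhpodɹos/.
The unsyllabifiable consonants are /θ/, /h/, /d/, /s/; each receives one epenthetic vowel.

4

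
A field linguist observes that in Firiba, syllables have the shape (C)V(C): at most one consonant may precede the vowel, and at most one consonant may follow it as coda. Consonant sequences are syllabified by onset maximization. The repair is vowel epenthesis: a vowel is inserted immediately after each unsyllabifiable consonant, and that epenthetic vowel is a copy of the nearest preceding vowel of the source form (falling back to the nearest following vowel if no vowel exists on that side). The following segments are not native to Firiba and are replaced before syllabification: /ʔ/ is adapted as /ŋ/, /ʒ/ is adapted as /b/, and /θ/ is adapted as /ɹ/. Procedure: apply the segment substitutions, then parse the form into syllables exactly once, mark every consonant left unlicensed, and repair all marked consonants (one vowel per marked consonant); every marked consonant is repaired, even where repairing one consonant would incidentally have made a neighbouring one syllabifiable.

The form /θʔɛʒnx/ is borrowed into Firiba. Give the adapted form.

ɹɛŋɛbnɛxɛ

Substitution: /θ/ → /ɹ/, /ʔ/ → /ŋ/, /ʒ/ → /b/, giving /ɹŋɛbnx/.
Syllabifying with onset maximization leaves /ɹ/, /n/, /x/ stranded (at most one coda consonant is licensed; onsets are limited to one consonant).
Each unlicensed consonant becomes the onset of a new syllable: /ɹ/ → /ɹɛ/, /n/ → /nɛ/, /x/ → /xɛ/.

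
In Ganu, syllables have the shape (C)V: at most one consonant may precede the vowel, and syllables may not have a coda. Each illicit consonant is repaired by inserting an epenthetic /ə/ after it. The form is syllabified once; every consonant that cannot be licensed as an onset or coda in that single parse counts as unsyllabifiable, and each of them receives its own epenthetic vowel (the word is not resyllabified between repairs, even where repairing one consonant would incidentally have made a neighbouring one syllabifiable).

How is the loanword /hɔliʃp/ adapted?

hɔliʃəpə

The consonants /ʃ/, /p/ cannot be parsed into a legal (C)V syllable (no codas are permitted; onsets are limited to one consonant).
Each unlicensed consonant becomes the onset of a new syllable: /ʃ/ → /ʃə/, /p/ → /pə/.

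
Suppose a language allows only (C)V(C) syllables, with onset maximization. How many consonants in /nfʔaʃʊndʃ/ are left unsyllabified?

4

Syllabifying with onset maximization leaves /n/, /f/, /d/, /ʃ/ stranded (at most one coda consonant is licensed; onsets are limited to one consonant).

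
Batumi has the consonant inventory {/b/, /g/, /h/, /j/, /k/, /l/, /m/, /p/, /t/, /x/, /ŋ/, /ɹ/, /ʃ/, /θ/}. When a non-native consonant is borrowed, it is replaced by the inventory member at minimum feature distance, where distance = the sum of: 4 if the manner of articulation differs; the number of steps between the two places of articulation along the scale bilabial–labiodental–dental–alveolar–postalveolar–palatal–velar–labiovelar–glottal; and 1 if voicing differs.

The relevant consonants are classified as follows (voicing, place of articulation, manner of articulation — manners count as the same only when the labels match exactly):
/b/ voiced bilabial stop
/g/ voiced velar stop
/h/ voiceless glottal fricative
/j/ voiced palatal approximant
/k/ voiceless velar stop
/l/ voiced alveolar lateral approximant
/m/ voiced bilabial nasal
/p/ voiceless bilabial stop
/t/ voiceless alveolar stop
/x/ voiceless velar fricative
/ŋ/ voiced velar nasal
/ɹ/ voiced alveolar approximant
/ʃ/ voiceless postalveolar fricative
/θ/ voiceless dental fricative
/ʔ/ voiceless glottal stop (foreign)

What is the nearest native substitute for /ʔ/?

/k/ is closest: same manner (stop), place distance 2 (glottal→velar), same voicing; total 2. Next closest is /g/ at distance 3.

k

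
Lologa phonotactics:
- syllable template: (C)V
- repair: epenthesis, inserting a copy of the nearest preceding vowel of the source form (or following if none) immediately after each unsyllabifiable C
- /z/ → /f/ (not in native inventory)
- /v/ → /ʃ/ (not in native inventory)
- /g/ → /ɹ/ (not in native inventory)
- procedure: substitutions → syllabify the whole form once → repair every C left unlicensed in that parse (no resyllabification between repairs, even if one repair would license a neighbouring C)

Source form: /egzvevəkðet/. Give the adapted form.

eɹefeʃeʃəkəðete

Substitution: /g/ → /ɹ/, /z/ → /f/, /v/ → /ʃ/, giving /eɹfʃeʃəkðet/.
Under (C)V, the unsyllabifiable consonants are /ɹ/, /f/, /k/, /t/ (no codas are permitted; onsets are limited to one consonant).
Each unlicensed consonant becomes the onset of a new syllable: /ɹ/ → /ɹe/, /f/ → /fe/, /k/ → /kə/, /t/ → /te/.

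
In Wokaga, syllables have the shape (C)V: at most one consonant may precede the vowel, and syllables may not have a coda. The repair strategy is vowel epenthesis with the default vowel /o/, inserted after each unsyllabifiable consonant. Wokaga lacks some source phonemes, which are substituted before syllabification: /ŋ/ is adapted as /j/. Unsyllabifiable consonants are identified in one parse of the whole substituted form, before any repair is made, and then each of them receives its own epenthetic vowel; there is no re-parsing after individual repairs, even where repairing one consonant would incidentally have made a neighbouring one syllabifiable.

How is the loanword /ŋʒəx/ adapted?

joʒəxo

Substitution: /ŋ/ → /j/, giving /jʒəx/.
The consonants /j/, /x/ cannot be parsed into a legal (C)V syllable (no codas are permitted; onsets are limited to one consonant).
Each unlicensed consonant becomes the onset of a new syllable: /j/ → /jo/, /x/ → /xo/.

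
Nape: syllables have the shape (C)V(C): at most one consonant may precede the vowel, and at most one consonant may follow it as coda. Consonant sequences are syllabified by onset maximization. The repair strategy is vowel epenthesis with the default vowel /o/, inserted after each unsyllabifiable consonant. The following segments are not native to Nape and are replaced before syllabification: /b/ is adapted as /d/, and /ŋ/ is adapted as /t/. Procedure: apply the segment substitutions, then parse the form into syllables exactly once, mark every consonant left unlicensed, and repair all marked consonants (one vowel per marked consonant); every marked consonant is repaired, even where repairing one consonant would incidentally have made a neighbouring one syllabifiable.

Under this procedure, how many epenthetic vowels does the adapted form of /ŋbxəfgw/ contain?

After substitution the input is /tdxəfgw/.
The unsyllabifiable consonants are /t/, /d/, /g/, /w/; each receives one epenthetic vowel.

4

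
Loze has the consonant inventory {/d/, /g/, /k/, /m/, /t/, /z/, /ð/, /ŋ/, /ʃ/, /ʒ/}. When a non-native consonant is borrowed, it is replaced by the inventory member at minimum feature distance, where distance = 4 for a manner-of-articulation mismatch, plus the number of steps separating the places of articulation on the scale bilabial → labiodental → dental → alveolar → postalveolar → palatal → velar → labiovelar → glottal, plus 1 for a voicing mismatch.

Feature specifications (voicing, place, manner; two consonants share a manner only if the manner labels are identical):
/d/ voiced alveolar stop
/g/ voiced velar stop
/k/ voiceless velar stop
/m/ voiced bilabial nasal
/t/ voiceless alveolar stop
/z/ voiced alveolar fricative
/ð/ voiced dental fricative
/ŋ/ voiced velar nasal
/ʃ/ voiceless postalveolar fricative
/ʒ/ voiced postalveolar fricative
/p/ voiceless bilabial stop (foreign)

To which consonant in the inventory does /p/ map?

t

/t/ is closest: same manner (stop), place distance 3 (bilabial→alveolar), same voicing; total 3. Next closest is /d/ at distance 4.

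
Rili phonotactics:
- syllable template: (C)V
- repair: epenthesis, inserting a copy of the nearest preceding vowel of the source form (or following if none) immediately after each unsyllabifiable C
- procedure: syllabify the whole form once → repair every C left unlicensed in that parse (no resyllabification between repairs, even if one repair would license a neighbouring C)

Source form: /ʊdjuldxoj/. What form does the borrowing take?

The consonants /d/, /l/, /d/, /j/ cannot be parsed into a legal (C)V syllable (no codas are permitted; onsets are limited to one consonant).
Inserting the epenthetic vowel yields /d/ → /dʊ/, /l/ → /lu/, /d/ → /du/, /j/ → /jo/.

ʊdʊjuluduxojo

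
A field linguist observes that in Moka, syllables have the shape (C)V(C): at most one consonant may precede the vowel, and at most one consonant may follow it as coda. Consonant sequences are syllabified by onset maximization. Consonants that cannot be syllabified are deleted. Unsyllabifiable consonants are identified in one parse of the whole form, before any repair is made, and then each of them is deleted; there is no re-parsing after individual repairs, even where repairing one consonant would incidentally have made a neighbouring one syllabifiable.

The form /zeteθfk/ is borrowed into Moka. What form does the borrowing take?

zeteθ

Under (C)V(C), the unsyllabifiable consonants are /f/, /k/ (at most one coda consonant is licensed; onsets are limited to one consonant).
Each unlicensed consonant is deleted: /f/, /k/.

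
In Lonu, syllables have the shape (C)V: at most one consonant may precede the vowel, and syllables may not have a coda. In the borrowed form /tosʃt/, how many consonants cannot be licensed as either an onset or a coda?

Under (C)V, the unsyllabifiable consonants are /s/, /ʃ/, /t/ (no codas are permitted; onsets are limited to one consonant).

3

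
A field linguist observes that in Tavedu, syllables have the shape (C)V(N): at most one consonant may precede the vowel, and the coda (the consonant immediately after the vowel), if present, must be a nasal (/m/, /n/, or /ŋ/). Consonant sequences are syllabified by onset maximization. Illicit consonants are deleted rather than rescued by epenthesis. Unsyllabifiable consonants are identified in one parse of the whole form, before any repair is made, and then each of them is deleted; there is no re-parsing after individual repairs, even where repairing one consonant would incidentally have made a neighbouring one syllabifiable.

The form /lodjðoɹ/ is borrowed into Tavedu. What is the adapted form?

Under (C)V(N), the unsyllabifiable consonants are /d/, /j/, /ɹ/ (only a nasal (/m/, /n/, or /ŋ/) is licensed in coda position; onsets are limited to one consonant).
Deleting the stranded consonants removes /d/, /j/, /ɹ/.

loðo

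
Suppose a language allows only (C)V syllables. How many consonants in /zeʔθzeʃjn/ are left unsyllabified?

Syllabifying with onset maximization leaves /ʔ/, /θ/, /ʃ/, /j/, /n/ stranded (no codas are permitted; onsets are limited to one consonant).

5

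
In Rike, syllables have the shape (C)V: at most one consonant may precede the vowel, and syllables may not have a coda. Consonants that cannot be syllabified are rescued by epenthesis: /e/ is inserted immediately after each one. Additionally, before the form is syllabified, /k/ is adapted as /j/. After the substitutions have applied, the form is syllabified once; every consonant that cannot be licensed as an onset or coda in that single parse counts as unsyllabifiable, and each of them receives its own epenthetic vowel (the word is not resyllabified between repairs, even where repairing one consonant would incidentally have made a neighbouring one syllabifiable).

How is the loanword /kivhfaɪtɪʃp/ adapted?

Substitution: /k/ → /j/, giving /jivhfaɪtɪʃp/.
Under (C)V, the unsyllabifiable consonants are /v/, /h/, /ʃ/, /p/ (no codas are permitted; onsets are limited to one consonant).
Each unlicensed consonant becomes the onset of a new syllable: /v/ → /ve/, /h/ → /he/, /ʃ/ → /ʃe/, /p/ → /pe/.

jivehefaɪtɪʃepe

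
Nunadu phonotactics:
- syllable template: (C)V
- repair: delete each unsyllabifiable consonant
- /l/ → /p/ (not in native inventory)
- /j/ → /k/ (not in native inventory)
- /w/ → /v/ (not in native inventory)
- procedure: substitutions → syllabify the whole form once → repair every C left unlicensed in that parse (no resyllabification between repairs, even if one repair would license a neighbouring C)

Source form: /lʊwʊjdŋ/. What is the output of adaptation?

pʊvʊ

Substitution: /l/ → /p/, /w/ → /v/, /j/ → /k/, giving /pʊvʊkdŋ/.
Under (C)V, the unsyllabifiable consonants are /k/, /d/, /ŋ/ (no codas are permitted; onsets are limited to one consonant).
Each unlicensed consonant is deleted: /k/, /d/, /ŋ/.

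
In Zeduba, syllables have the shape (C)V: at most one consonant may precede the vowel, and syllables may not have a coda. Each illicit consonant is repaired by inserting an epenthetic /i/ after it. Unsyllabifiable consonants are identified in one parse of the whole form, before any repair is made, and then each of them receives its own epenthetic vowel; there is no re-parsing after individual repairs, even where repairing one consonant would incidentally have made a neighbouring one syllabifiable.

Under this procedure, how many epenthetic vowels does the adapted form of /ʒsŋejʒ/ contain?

4

The unsyllabifiable consonants are /ʒ/, /s/, /j/, /ʒ/; each receives one epenthetic vowel.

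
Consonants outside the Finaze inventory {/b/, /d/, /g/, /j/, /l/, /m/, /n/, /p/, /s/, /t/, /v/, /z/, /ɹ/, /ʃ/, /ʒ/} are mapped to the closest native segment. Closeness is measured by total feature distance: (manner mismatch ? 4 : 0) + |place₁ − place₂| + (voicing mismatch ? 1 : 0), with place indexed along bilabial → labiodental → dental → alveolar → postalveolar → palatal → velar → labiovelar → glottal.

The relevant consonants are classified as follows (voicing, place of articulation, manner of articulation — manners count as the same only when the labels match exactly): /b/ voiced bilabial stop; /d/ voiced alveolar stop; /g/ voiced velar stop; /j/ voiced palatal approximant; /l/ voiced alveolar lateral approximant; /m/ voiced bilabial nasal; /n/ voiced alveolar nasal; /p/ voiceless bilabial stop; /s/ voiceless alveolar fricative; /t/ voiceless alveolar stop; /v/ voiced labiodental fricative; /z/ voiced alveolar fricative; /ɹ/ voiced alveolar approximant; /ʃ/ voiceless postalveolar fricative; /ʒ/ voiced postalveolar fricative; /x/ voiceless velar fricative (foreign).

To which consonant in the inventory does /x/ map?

ʃ

/ʃ/ is closest: same manner (fricative), place distance 2 (velar→postalveolar), same voicing; total 2. Next closest is /s/ at distance 3.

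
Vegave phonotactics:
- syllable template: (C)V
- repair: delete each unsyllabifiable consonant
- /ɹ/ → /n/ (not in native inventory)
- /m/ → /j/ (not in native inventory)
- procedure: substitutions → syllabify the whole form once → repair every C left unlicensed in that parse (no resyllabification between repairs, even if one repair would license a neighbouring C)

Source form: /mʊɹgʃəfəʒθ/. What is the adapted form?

jʊʃəfə

Substitution: /m/ → /j/, /ɹ/ → /n/, giving /jʊngʃəfəʒθ/.
Under (C)V, the unsyllabifiable consonants are /n/, /g/, /ʒ/, /θ/ (no codas are permitted; onsets are limited to one consonant).
Deletion applies to /n/, /g/, /ʒ/, /θ/.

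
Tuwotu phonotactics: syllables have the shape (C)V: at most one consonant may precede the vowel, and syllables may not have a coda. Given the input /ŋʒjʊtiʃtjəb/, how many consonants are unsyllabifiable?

Under (C)V, the unsyllabifiable consonants are /ŋ/, /ʒ/, /ʃ/, /t/, /b/ (no codas are permitted; onsets are limited to one consonant).

5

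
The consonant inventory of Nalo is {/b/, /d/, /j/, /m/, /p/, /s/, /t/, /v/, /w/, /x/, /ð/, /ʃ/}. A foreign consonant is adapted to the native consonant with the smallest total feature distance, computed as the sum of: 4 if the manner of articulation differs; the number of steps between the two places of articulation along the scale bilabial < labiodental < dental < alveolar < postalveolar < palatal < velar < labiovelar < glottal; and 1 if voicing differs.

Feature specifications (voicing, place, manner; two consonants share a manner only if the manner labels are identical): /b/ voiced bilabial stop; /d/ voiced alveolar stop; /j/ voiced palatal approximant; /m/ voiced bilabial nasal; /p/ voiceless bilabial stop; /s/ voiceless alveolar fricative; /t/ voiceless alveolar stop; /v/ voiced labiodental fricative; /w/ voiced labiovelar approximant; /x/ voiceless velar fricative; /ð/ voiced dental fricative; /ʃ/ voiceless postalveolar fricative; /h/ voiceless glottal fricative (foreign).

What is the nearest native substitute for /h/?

/x/ is closest: same manner (fricative), place distance 2 (glottal→velar), same voicing; total 2. Next closest is /ʃ/ at distance 4.

x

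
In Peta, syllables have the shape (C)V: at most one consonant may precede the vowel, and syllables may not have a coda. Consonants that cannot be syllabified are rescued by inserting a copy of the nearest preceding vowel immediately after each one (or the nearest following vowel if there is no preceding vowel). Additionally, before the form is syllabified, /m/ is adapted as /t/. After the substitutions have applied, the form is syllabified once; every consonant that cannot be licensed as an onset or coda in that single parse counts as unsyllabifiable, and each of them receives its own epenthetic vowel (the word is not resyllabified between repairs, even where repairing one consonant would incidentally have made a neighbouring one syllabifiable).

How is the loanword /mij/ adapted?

Substitution: /m/ → /t/, giving /tij/.
Under (C)V, the unsyllabifiable consonants are /j/ (no codas are permitted; onsets are limited to one consonant).
Each unlicensed consonant becomes the onset of a new syllable: /j/ → /ji/.

tiji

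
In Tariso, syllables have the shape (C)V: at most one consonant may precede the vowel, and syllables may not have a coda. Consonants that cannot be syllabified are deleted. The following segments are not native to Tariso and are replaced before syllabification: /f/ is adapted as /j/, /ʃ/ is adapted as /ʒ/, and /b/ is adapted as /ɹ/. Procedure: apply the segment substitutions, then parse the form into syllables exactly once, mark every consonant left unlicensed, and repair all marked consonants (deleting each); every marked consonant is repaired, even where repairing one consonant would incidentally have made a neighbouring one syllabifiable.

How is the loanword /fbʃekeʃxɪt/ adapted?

ʒekexɪ

Substitution: /f/ → /j/, /b/ → /ɹ/, /ʃ/ → /ʒ/, giving /jɹʒekeʒxɪt/.
Under (C)V, the unsyllabifiable consonants are /j/, /ɹ/, /ʒ/, /t/ (no codas are permitted; onsets are limited to one consonant).
Deleting the stranded consonants removes /j/, /ɹ/, /ʒ/, /t/.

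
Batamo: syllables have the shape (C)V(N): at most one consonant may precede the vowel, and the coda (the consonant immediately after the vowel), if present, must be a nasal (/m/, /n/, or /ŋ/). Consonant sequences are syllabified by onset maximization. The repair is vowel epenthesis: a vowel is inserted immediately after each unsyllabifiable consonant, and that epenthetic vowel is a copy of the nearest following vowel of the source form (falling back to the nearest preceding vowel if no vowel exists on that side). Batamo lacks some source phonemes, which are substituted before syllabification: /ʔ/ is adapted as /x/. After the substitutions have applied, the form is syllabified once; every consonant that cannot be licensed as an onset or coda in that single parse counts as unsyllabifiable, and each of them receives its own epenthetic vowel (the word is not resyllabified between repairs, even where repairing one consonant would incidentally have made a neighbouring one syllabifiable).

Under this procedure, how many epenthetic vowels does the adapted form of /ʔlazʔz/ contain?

After substitution the input is /xlazxz/.
The unsyllabifiable consonants are /x/, /z/, /x/, /z/; each receives one epenthetic vowel.

4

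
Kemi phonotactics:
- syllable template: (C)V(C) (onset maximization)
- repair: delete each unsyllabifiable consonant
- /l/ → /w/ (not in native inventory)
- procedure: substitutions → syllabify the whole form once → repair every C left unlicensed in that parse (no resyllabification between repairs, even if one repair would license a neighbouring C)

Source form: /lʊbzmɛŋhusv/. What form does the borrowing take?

Substitution: /l/ → /w/, giving /wʊbzmɛŋhusv/.
Syllabifying with onset maximization leaves /z/, /v/ stranded (at most one coda consonant is licensed; onsets are limited to one consonant).
Deleting the stranded consonants removes /z/, /v/.

wʊbmɛŋhus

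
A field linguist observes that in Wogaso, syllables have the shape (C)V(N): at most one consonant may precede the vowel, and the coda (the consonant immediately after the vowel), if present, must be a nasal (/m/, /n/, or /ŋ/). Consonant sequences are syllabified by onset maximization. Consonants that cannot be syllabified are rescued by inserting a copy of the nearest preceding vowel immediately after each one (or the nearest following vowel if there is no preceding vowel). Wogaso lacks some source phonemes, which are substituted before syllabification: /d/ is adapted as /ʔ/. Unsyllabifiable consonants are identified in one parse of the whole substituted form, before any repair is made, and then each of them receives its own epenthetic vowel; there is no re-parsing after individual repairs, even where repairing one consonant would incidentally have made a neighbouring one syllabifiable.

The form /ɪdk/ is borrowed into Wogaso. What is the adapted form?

Substitution: /d/ → /ʔ/, giving /ɪʔk/.
Under (C)V(N), the unsyllabifiable consonants are /ʔ/, /k/ (only a nasal (/m/, /n/, or /ŋ/) is licensed in coda position; onsets are limited to one consonant).
Inserting the epenthetic vowel yields /ʔ/ → /ʔɪ/, /k/ → /kɪ/.

ɪʔɪkɪ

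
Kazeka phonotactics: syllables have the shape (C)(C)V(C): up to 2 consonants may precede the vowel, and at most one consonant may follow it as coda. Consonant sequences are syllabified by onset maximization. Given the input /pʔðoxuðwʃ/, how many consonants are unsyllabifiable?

The consonants /p/, /w/, /ʃ/ cannot be parsed into a legal (C)(C)V(C) syllable (at most one coda consonant is licensed; onsets may contain at most 2 consonants).

3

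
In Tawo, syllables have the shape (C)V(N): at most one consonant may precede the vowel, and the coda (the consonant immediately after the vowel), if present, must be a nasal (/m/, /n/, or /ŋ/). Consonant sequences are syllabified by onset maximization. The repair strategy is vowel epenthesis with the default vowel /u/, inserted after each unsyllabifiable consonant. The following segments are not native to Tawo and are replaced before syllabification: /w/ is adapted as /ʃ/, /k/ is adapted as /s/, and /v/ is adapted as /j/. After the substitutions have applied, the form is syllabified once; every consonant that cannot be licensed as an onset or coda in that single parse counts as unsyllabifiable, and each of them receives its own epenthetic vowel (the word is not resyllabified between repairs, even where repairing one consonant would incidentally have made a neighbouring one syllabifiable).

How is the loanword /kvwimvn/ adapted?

sujuʃimjunu

Substitution: /k/ → /s/, /v/ → /j/, /w/ → /ʃ/, giving /sjʃimjn/.
The consonants /s/, /j/, /j/, /n/ cannot be parsed into a legal (C)V(N) syllable (only a nasal (/m/, /n/, or /ŋ/) is licensed in coda position; onsets are limited to one consonant).
Each unlicensed consonant becomes the onset of a new syllable: /s/ → /su/, /j/ → /ju/, /j/ → /ju/, /n/ → /nu/.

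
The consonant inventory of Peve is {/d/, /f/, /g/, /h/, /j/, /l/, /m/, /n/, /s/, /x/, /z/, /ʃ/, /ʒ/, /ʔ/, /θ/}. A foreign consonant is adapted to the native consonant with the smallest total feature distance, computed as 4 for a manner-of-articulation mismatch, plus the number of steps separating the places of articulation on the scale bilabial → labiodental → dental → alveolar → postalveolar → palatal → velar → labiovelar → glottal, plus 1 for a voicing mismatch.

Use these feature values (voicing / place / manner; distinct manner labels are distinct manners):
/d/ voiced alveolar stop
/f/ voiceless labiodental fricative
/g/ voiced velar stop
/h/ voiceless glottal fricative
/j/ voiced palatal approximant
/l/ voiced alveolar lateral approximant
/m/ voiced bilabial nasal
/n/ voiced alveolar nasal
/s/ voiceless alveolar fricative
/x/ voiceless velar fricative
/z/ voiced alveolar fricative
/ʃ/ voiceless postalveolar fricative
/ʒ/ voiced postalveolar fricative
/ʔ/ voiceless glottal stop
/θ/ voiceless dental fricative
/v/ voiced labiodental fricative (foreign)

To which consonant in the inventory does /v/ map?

/f/ is closest: same manner (fricative), place distance 0 (labiodental→labiodental), voicing differs (+1); total 1. Next closest is /z/ at distance 2.

f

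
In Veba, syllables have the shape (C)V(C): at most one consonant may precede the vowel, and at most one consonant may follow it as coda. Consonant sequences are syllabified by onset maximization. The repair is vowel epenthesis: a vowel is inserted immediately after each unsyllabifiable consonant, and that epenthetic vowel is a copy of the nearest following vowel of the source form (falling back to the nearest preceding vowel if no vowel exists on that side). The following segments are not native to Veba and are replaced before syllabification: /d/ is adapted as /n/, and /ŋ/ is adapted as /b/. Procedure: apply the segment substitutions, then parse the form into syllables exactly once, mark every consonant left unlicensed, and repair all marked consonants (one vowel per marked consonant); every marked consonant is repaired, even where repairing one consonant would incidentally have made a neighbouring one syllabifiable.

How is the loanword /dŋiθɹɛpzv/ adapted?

Substitution: /d/ → /n/, /ŋ/ → /b/, giving /nbiθɹɛpzv/.
The consonants /n/, /z/, /v/ cannot be parsed into a legal (C)V(C) syllable (at most one coda consonant is licensed; onsets are limited to one consonant).
Each unlicensed consonant becomes the onset of a new syllable: /n/ → /ni/, /z/ → /zɛ/, /v/ → /vɛ/.

nibiθɹɛpzɛvɛ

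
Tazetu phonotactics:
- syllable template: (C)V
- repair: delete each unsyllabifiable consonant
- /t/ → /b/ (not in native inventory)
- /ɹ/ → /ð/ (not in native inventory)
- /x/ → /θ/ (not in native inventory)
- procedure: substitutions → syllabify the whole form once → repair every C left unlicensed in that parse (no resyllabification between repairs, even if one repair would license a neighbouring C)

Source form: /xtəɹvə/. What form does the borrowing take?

Substitution: /x/ → /θ/, /t/ → /b/, /ɹ/ → /ð/, giving /θbəðvə/.
Syllabifying with onset maximization leaves /θ/, /ð/ stranded (no codas are permitted; onsets are limited to one consonant).
Deleting the stranded consonants removes /θ/, /ð/.

bəvə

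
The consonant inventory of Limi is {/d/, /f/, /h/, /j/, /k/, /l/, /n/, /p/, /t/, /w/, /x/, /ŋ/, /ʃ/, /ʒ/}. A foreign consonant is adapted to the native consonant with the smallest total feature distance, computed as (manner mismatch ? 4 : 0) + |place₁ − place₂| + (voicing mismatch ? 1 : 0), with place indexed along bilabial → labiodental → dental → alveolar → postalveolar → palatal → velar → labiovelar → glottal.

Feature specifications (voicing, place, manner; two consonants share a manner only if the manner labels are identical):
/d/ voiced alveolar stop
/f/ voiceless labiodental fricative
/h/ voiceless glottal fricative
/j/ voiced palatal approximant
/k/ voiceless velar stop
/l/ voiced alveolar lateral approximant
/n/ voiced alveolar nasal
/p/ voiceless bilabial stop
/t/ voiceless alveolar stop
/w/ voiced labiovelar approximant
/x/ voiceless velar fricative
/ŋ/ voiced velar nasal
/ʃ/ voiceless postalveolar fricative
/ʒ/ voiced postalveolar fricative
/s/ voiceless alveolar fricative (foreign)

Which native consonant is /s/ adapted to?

ʃ

/ʃ/ is closest: same manner (fricative), place distance 1 (alveolar→postalveolar), same voicing; total 1. Next closest is /f/ at distance 2.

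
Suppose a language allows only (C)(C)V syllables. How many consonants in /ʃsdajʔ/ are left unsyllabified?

3

The consonants /ʃ/, /j/, /ʔ/ cannot be parsed into a legal (C)(C)V syllable (no codas are permitted; onsets may contain at most 2 consonants).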